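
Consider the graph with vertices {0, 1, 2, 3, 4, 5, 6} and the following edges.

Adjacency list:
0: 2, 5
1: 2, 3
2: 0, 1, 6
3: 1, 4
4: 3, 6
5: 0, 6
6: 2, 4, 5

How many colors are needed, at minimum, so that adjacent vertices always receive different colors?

The cycle 3-4-6-2-1-3 has odd length 5, so it cannot be 2-colored; at least 3 colors are needed.
A valid assignment using 3 colors: 0=a, 1=a, 2=b, 3=c, 4=b, 5=b, 6=a. Each edge has distinct colors on its endpoints.

3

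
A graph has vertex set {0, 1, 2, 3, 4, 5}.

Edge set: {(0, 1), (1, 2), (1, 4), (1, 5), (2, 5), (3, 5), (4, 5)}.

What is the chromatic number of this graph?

1, 4, 5 are mutually adjacent, so at least 3 colors are needed.
One proper 3-coloring: 0=b, 1=a, 2=c, 3=a, 4=c, 5=b. No two adjacent vertices share a color.

3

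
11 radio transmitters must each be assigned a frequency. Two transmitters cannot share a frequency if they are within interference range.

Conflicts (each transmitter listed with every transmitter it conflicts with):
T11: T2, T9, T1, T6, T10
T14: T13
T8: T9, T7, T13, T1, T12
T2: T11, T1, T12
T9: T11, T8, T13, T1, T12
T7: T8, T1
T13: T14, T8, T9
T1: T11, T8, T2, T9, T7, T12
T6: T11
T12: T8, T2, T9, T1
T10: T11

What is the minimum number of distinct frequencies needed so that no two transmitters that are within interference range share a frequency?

4

T8, T9, T1, T12 pairwise conflict, so at least 4 frequencies are needed.
4 frequencies suffice: T11=2, T14=2, T8=2, T2=3, T9=3, T7=3, T13=1, T1=1, T6=1, T12=4, T10=1. Each listed conflict is separated.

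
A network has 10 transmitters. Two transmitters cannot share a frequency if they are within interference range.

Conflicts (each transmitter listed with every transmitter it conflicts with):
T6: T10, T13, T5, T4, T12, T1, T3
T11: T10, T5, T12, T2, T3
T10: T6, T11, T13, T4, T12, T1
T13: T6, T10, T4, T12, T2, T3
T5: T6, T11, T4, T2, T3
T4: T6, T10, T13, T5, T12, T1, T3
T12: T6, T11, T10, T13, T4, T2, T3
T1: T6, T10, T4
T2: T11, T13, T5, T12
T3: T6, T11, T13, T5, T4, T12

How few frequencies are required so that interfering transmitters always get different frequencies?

5

T6, T10, T13, T4, T12 are mutually in conflict, so at least 5 frequencies are needed.
5 frequencies suffice: T6=1, T11=1, T10=5, T13=4, T5=2, T4=3, T12=2, T1=2, T2=3, T3=5. Every pair that conflicts lands in different frequencies.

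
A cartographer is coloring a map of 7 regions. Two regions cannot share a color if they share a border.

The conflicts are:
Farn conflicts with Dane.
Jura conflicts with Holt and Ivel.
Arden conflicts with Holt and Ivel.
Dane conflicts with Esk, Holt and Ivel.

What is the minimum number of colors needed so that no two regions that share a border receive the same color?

Jura and Holt conflict, so at least 2 colors are needed.
One proper 2-coloring: Farn=2, Jura=1, Arden=1, Dane=1, Esk=2, Holt=2, Ivel=2. Each listed conflict is separated.

2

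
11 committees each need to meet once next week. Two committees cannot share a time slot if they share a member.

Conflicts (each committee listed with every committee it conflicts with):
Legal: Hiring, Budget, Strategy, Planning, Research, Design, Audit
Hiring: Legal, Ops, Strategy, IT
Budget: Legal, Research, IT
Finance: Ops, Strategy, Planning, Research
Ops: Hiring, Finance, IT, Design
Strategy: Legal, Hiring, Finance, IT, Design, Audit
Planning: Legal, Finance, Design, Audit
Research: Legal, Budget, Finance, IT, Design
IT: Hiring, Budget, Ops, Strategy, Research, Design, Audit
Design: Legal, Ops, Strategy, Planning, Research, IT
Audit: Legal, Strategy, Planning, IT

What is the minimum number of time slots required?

3

Strategy, IT, Audit all conflict with each other, so at least 3 time slots are needed.
Using 3 time slots: Legal=1, Hiring=3, Budget=3, Finance=1, Ops=2, Strategy=2, Planning=2, Research=2, IT=1, Design=3, Audit=3. No two conflicting committees share a time slot.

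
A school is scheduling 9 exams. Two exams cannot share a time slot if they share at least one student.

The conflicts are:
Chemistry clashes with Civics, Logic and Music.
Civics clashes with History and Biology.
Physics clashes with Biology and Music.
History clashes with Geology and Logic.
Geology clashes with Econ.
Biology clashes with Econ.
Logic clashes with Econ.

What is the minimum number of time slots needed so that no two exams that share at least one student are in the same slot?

3

The cycle Biology-Physics-Music-Chemistry-Civics-Biology has odd length 5, so it cannot be 2-colored; at least 3 time slots are needed.
3 time slots suffice: Chemistry=1, Civics=3, Physics=1, History=1, Geology=2, Biology=2, Logic=2, Music=2, Econ=1. Every pair that conflicts lands in different time slots.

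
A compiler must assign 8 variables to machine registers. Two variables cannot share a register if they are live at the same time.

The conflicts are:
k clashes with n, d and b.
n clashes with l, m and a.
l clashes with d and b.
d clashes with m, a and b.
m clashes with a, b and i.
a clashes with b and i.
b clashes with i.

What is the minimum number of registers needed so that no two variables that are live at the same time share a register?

m, a, b, i all conflict with each other, so at least 4 registers are needed.
4 registers suffice: register 1 → {n, b}; register 2 → {d, i}; register 3 → {k, l, a}; register 4 → {m}. Each listed conflict is separated.

4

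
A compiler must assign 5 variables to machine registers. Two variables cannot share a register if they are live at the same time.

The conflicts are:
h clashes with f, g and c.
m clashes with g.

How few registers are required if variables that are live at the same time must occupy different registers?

h and c conflict, so at least 2 registers are needed.
2 registers suffice: register 1 → {h, m}; register 2 → {f, g, c}. No two conflicting variables share a register.

2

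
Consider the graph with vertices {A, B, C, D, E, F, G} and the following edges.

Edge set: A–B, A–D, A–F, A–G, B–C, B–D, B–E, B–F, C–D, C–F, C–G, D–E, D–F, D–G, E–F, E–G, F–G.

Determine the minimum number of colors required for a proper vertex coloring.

4

B, C, D, F form a clique, so at least 4 colors are needed.
A valid assignment using 4 colors: A=4, B=3, C=4, D=2, E=4, F=1, G=3. Every edge joins two different colors.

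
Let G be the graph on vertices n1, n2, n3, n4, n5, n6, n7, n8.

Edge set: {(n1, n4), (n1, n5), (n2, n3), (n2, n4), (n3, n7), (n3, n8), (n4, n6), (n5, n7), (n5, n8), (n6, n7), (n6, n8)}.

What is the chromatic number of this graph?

The cycle n1-n5-n7-n6-n4-n1 has odd length 5, so it cannot be 2-colored; at least 3 colors are needed.
One proper 3-coloring: n1=3, n2=3, n3=2, n4=1, n5=2, n6=2, n7=1, n8=1. Each edge has distinct colors on its endpoints.

3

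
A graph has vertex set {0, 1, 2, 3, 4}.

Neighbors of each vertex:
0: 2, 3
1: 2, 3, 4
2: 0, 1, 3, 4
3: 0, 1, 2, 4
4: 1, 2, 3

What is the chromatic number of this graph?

1, 2, 3, 4 form a clique, so at least 4 colors are needed.
4 colors suffice: 0=green, 1=yellow, 2=red, 3=blue, 4=green. Each edge has distinct colors on its endpoints.

4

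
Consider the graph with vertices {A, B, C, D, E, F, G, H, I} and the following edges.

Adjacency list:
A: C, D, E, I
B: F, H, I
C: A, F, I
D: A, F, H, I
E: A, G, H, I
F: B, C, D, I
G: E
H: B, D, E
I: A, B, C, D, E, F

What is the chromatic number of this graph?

3

A, C, I are mutually adjacent, so at least 3 colors are needed.
3 colors suffice: color 1 → {G, H, I}; color 2 → {B, C, D, E}; color 3 → {A, F}. Every edge joins two different colors.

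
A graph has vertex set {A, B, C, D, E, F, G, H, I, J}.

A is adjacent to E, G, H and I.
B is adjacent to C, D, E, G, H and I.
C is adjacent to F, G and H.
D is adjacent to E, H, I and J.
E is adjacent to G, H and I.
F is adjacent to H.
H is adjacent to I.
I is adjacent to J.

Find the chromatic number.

5

B, D, E, H, I are pairwise adjacent (a clique of size 5), so at least 5 colors are needed.
5 colors suffice: color red → {G, H, J}; color blue → {C, E}; color green → {F, I}; color yellow → {A, B}; color purple → {D}. No two adjacent vertices share a color.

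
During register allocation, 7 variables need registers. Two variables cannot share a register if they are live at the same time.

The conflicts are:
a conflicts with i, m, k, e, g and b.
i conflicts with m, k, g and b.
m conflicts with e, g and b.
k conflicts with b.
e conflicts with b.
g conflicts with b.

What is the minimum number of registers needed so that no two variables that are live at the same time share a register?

a, i, m, g, b all conflict with each other, so at least 5 registers are needed.
5 registers suffice: register 1 → {a}; register 2 → {b}; register 3 → {m, k}; register 4 → {i, e}; register 5 → {g}. Every pair that conflicts lands in different registers.

5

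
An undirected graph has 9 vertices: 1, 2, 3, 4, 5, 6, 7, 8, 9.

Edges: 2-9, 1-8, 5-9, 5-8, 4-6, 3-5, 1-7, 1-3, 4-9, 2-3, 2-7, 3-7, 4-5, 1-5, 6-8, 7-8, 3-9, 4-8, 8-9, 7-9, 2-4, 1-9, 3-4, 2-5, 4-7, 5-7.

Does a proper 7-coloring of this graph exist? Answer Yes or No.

Yes

The chromatic number is 6. 2, 3, 4, 5, 7, 9 are mutually adjacent (a clique of size 6), so at least 6 colors are needed.
6 colors suffice: color a → {6, 7}; color b → {5}; color c → {1, 4}; color d → {9}; color e → {3, 8}; color f → {2}.
Since 7 ≥ 6, a proper 7-coloring certainly exists.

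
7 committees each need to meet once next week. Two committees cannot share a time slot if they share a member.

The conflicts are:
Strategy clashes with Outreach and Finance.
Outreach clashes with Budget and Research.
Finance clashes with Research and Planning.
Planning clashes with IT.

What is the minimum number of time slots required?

2

Strategy and Outreach conflict, so at least 2 time slots are needed.
Using 2 time slots: Strategy=2, Outreach=1, Finance=1, Budget=2, Research=2, Planning=2, IT=1. Each listed conflict is separated.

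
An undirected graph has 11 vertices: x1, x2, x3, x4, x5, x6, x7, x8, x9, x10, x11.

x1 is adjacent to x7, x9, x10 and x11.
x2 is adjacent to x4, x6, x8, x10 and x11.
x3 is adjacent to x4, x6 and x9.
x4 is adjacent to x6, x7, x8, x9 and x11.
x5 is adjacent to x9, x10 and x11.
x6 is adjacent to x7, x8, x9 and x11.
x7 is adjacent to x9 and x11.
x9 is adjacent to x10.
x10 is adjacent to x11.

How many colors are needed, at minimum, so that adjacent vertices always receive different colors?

x4, x6, x7, x11 are mutually adjacent (a clique of size 4), so at least 4 colors are needed.
One proper 4-coloring: x1=3, x2=4, x3=4, x4=2, x5=3, x6=3, x7=4, x8=1, x9=1, x10=2, x11=1. Every edge joins two different colors.

4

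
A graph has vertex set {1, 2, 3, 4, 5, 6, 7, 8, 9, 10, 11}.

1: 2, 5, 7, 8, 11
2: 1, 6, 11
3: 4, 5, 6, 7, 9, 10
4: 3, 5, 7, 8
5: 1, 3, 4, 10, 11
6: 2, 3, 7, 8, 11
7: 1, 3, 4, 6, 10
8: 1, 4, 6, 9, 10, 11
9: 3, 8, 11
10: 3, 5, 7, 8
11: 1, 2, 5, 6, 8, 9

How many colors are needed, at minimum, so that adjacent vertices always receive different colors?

1, 8, 11 form a triangle, so at least 3 colors are needed.
3 colors suffice: color red → {2, 5, 7, 8}; color blue → {3, 11}; color green → {1, 4, 6, 9, 10}. Every edge joins two different colors.

3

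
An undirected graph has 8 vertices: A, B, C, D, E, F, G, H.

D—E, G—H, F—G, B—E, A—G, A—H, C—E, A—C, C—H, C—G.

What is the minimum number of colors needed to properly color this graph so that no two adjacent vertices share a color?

4

A, C, G, H form a clique, so at least 4 colors are needed.
4 colors suffice: color 1 → {E, G}; color 2 → {B, C, D, F}; color 3 → {A}; color 4 → {H}. No two adjacent vertices share a color.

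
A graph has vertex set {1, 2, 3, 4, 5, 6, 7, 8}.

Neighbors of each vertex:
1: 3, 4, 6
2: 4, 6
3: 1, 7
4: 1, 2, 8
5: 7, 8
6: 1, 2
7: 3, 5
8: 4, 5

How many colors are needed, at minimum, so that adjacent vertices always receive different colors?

5 and 7 are adjacent, so at least 2 colors are needed.
2 colors suffice: color a → {3, 4, 5, 6}; color b → {1, 2, 7, 8}. Every edge joins two different colors.

2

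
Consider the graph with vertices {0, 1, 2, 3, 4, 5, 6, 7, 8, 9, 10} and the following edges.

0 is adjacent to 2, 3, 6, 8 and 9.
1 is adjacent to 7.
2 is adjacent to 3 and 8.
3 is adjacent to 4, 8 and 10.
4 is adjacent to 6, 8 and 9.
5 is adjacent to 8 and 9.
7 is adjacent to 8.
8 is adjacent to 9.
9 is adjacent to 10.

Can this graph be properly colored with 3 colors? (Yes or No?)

No

0, 2, 3, 8 are pairwise adjacent (a clique of size 4), so at least 4 colors are needed.
So 3 colors are not enough.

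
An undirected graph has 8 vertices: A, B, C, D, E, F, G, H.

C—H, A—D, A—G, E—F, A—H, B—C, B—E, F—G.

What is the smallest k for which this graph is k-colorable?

3

The cycle G-F-E-B-C-H-A-G has odd length 7, so it cannot be 2-colored; at least 3 colors are needed.
One proper 3-coloring: A=red, B=red, C=green, D=blue, E=blue, F=red, G=blue, H=blue. Each edge has distinct colors on its endpoints.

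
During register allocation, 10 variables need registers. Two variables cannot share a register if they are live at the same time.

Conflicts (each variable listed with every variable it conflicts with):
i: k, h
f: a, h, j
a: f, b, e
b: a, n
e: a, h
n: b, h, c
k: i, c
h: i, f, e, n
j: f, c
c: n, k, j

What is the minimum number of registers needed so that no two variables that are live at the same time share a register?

The cycle n-h-i-k-c-n has odd length 5, so it cannot be 2-colored; at least 3 registers are needed.
3 registers suffice: i=2, f=2, a=1, b=3, e=2, n=2, k=3, h=1, j=3, c=1. Each listed conflict is separated.

3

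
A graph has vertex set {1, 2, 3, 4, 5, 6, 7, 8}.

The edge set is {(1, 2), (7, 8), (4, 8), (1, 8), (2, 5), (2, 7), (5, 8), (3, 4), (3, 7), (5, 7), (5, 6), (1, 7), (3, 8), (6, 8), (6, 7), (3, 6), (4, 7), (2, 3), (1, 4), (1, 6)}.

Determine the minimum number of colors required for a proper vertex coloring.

5, 6, 7, 8 form a clique, so at least 4 colors are needed.
4 colors suffice: color red → {7}; color blue → {2, 8}; color green → {1, 3, 5}; color yellow → {4, 6}. Every edge joins two different colors.

4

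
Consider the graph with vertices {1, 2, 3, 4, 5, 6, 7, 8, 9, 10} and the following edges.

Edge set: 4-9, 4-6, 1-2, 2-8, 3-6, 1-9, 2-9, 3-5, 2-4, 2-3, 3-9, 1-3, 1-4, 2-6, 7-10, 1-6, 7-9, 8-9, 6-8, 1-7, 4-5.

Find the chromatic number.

1, 2, 4, 6 are pairwise adjacent (a clique of size 4), so at least 4 colors are needed.
4 colors suffice: 1=blue, 2=red, 3=yellow, 4=yellow, 5=red, 6=green, 7=red, 8=blue, 9=green, 10=blue. No two adjacent vertices share a color.

4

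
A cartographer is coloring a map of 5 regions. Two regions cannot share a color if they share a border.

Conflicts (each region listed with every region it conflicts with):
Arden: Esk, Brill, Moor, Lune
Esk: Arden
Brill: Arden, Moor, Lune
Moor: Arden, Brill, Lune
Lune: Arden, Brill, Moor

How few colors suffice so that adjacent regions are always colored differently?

4

Arden, Brill, Moor, Lune are mutually in conflict, so at least 4 colors are needed.
4 colors suffice: color 1 → {Arden}; color 2 → {Esk, Brill}; color 3 → {Moor}; color 4 → {Lune}. Every pair that conflicts lands in different colors.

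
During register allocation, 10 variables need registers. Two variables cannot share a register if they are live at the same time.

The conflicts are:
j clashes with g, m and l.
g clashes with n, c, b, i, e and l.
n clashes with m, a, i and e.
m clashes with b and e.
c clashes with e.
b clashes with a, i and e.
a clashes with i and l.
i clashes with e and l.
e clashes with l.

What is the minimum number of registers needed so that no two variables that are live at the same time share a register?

g, n, i, e all conflict with each other, so at least 4 registers are needed.
A valid assignment using 4 registers: j=1, g=2, n=4, m=2, c=3, b=4, a=1, i=3, e=1, l=4. Every pair that conflicts lands in different registers.

4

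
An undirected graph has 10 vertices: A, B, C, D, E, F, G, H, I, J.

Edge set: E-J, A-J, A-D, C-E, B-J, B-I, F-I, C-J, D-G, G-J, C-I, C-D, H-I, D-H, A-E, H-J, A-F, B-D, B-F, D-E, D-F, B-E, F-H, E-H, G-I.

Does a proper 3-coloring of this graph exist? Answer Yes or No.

Yes

The chromatic number is 3. B, F, I are pairwise adjacent, so at least 3 colors are needed.
3 colors suffice: color 1 → {D, I, J}; color 2 → {E, F, G}; color 3 → {A, B, C, H}.
That is already a proper 3-coloring.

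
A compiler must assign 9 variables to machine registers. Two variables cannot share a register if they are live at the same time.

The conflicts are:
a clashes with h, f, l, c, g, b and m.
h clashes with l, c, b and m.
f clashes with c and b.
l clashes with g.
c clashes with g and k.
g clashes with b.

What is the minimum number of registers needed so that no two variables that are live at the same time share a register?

a, l, g are mutually in conflict, so at least 3 registers are needed.
3 registers suffice: register 1 → {a, k}; register 2 → {l, c, b, m}; register 3 → {h, f, g}. No two conflicting variables share a register.

3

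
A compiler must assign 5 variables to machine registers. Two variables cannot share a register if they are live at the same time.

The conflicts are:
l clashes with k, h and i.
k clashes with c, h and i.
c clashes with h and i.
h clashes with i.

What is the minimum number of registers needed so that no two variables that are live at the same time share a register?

4

k, c, h, i pairwise conflict, so at least 4 registers are needed.
4 registers suffice: register 1 → {h}; register 2 → {k}; register 3 → {i}; register 4 → {l, c}. No two conflicting variables share a register.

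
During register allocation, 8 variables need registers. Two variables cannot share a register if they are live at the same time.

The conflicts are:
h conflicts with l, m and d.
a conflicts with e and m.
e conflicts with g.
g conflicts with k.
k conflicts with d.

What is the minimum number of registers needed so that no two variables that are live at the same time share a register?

The cycle h-m-a-e-g-k-d-h has odd length 7, so it cannot be 2-colored; at least 3 registers are needed.
3 registers suffice: register 1 → {h, e, k}; register 2 → {a, l, g, d}; register 3 → {m}. No two conflicting variables share a register.

3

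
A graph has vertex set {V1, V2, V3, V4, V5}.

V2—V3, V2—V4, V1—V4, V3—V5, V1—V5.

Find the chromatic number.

3

The cycle V3-V2-V4-V1-V5-V3 has odd length 5, so it cannot be 2-colored; at least 3 colors are needed.
3 colors suffice: color 1 → {V3, V4}; color 2 → {V1, V2}; color 3 → {V5}. Each edge has distinct colors on its endpoints.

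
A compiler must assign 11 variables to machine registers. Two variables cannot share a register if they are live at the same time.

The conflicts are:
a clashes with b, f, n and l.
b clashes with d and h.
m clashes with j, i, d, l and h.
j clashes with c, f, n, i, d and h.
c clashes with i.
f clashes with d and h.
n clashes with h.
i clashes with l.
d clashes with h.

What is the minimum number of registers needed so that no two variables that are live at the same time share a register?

m, j, d, h all conflict with each other, so at least 4 registers are needed.
4 registers suffice: register 1 → {a, j}; register 2 → {i, h}; register 3 → {b, m, c, f, n}; register 4 → {d, l}. Every pair that conflicts lands in different registers.

4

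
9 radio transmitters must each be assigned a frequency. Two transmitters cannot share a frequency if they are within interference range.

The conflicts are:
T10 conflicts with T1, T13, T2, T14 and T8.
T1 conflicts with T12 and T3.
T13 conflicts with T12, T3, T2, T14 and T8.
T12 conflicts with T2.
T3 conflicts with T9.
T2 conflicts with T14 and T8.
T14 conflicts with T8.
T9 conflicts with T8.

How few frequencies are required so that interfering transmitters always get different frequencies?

5

T10, T13, T2, T14, T8 all conflict with each other, so at least 5 frequencies are needed.
Using 5 frequencies: T10=2, T1=1, T13=1, T12=2, T3=2, T2=3, T14=5, T9=1, T8=4. No two conflicting transmitters share a frequency.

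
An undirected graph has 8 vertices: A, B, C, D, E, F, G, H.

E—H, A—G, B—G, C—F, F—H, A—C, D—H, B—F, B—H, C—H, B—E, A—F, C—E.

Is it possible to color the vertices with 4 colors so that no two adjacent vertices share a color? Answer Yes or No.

Yes

The chromatic number is 3. C, E, H are pairwise adjacent, so at least 3 colors are needed.
One proper 3-coloring: A=1, B=2, C=2, D=2, E=3, F=3, G=3, H=1.
Since 4 ≥ 3, a proper 4-coloring certainly exists.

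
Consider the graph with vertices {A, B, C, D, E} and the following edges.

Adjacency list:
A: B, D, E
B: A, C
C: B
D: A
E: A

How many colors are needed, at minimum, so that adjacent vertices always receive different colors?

2

A and D are adjacent, so at least 2 colors are needed.
2 colors suffice: color 1 → {A, C}; color 2 → {B, D, E}. Every edge joins two different colors.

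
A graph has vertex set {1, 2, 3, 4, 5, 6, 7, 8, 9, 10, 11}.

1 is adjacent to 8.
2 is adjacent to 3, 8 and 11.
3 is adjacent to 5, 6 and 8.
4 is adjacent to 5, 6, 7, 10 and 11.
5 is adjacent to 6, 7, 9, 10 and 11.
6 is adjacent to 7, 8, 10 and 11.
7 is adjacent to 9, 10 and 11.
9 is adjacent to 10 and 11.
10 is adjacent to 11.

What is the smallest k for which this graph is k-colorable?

4, 5, 6, 7, 10, 11 are pairwise adjacent (a clique of size 6), so at least 6 colors are needed.
6 colors suffice: color a → {1, 2, 6, 9}; color b → {5, 8}; color c → {3, 11}; color d → {10}; color e → {7}; color f → {4}. No two adjacent vertices share a color.

6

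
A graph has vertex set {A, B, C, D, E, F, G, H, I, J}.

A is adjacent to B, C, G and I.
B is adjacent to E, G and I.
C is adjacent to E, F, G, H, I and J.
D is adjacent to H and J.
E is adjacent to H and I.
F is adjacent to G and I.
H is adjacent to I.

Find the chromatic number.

4

C, E, H, I are pairwise adjacent (a clique of size 4), so at least 4 colors are needed.
4 colors suffice: A=3, B=1, C=1, D=1, E=3, F=3, G=2, H=4, I=2, J=2. Each edge has distinct colors on its endpoints.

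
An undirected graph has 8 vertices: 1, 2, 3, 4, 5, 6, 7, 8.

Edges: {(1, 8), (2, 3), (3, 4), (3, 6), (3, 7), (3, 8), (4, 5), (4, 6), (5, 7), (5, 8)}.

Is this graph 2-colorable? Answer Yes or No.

3, 4, 6 are pairwise adjacent, so at least 3 colors are needed.
So 2 colors are not enough.

No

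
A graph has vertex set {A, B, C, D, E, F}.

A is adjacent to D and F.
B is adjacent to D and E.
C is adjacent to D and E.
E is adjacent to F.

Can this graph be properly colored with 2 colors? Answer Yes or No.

The cycle F-E-C-D-A-F has odd length 5, so it cannot be 2-colored; at least 3 colors are needed.
So 2 colors are not enough.

No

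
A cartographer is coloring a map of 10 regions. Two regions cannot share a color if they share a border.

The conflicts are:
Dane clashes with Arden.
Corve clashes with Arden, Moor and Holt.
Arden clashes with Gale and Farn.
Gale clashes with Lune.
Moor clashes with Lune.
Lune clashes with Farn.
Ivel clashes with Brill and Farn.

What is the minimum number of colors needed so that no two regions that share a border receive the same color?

3

The cycle Gale-Lune-Moor-Corve-Arden-Gale has odd length 5, so it cannot be 2-colored; at least 3 colors are needed.
3 colors suffice: Dane=2, Corve=2, Arden=1, Gale=2, Moor=3, Holt=1, Lune=1, Ivel=1, Brill=2, Farn=2. No two conflicting regions share a color.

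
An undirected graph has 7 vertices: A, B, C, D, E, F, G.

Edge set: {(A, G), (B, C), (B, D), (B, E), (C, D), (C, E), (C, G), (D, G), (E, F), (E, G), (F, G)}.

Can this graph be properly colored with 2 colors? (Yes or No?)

B, C, E are mutually adjacent, so at least 3 colors are needed.
So 2 colors are not enough.

No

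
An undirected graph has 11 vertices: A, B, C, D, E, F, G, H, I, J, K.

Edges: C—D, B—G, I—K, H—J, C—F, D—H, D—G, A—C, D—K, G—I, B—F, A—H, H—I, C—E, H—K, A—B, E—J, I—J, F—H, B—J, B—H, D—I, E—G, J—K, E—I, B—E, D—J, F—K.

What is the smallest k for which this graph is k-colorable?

D, H, I, J, K are pairwise adjacent (a clique of size 5), so at least 5 colors are needed.
A valid assignment using 5 colors: A=4, B=3, C=2, D=4, E=1, F=4, G=2, H=1, I=3, J=2, K=5. No two adjacent vertices share a color.

5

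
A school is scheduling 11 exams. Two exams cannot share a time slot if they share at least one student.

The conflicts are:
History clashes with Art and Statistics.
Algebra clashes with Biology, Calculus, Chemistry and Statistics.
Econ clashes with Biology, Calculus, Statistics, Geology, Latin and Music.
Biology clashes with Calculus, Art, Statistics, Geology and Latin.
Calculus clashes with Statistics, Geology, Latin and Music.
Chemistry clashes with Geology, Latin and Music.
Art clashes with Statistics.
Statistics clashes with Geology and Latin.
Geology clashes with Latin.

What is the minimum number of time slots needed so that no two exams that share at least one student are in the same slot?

6

Econ, Biology, Calculus, Statistics, Geology, Latin are mutually in conflict, so at least 6 time slots are needed.
Using 6 time slots: History=3, Algebra=4, Econ=5, Biology=3, Calculus=2, Chemistry=1, Art=2, Statistics=1, Geology=4, Latin=6, Music=3. Each listed conflict is separated.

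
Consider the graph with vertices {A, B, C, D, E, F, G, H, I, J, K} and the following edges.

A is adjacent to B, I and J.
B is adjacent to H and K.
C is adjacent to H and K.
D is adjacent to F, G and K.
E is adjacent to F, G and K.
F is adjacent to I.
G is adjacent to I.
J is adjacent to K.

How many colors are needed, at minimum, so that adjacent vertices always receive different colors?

2

D and G are adjacent, so at least 2 colors are needed.
One proper 2-coloring: A=red, B=blue, C=blue, D=blue, E=blue, F=red, G=red, H=red, I=blue, J=blue, K=red. Every edge joins two different colors.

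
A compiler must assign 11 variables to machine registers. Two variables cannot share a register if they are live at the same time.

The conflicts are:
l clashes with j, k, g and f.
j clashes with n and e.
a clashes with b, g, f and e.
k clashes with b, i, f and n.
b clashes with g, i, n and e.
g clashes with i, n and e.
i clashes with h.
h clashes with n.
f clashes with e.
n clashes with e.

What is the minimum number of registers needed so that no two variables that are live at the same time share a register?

4

a, b, g, e all conflict with each other, so at least 4 registers are needed.
Using 4 registers: l=3, j=1, a=3, k=2, b=1, g=4, i=3, h=1, f=1, n=3, e=2. Every pair that conflicts lands in different registers.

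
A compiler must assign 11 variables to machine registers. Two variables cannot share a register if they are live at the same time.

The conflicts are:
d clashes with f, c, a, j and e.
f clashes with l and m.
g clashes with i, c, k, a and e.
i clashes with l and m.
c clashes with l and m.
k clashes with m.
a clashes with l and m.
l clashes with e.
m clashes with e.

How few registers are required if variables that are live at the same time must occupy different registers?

2

f and m conflict, so at least 2 registers are needed.
2 registers suffice: register 1 → {d, g, l, m}; register 2 → {f, i, c, k, a, j, e}. Each listed conflict is separated.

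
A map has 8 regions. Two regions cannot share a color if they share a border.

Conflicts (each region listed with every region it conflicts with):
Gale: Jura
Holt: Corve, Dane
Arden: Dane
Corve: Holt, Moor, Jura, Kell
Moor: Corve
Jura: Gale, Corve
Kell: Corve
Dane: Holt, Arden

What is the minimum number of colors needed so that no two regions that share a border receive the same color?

Corve and Kell conflict, so at least 2 colors are needed.
A valid assignment using 2 colors: Gale=1, Holt=2, Arden=2, Corve=1, Moor=2, Jura=2, Kell=2, Dane=1. No two conflicting regions share a color.

2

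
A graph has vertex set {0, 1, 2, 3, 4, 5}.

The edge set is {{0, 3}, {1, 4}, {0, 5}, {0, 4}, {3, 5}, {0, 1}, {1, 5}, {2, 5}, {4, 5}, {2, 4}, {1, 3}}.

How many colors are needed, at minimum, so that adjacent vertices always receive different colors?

4

0, 1, 3, 5 form a clique, so at least 4 colors are needed.
4 colors suffice: 0=blue, 1=yellow, 2=blue, 3=green, 4=green, 5=red. No two adjacent vertices share a color.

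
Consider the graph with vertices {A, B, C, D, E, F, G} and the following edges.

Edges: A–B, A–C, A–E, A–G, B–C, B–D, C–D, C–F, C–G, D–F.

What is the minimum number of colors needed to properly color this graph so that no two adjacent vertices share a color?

3

A, C, G are pairwise adjacent, so at least 3 colors are needed.
3 colors suffice: color red → {C, E}; color blue → {A, D}; color green → {B, F, G}. Each edge has distinct colors on its endpoints.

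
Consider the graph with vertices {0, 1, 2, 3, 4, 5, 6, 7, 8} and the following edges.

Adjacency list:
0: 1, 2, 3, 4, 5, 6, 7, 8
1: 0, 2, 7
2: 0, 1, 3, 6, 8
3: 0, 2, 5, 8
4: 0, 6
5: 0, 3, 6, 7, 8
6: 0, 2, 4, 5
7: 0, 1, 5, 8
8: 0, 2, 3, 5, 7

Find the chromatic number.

4

0, 2, 3, 8 are pairwise adjacent (a clique of size 4), so at least 4 colors are needed.
4 colors suffice: color a → {0}; color b → {2, 4, 5}; color c → {1, 6, 8}; color d → {3, 7}. Each edge has distinct colors on its endpoints.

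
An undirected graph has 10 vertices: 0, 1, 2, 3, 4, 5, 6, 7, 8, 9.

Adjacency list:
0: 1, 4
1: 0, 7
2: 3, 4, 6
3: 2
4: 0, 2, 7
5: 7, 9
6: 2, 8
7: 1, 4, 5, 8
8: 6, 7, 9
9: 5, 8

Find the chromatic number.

3

The cycle 8-7-4-2-6-8 has odd length 5, so it cannot be 2-colored; at least 3 colors are needed.
A valid assignment using 3 colors: 0=red, 1=blue, 2=red, 3=blue, 4=blue, 5=blue, 6=green, 7=red, 8=blue, 9=red. Each edge has distinct colors on its endpoints.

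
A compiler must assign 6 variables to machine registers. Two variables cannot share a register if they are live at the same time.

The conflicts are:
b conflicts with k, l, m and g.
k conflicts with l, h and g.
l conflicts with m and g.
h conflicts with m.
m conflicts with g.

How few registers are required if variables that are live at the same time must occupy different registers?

b, k, l, g pairwise conflict, so at least 4 registers are needed.
4 registers suffice: register 1 → {l, h}; register 2 → {k, m}; register 3 → {g}; register 4 → {b}. Each listed conflict is separated.

4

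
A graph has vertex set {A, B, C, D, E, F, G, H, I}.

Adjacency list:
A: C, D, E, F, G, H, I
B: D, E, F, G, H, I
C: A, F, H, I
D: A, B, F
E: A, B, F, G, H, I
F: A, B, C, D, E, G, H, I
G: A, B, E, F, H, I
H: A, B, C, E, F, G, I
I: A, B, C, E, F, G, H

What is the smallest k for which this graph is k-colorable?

A, E, F, G, H, I are pairwise adjacent (a clique of size 6), so at least 6 colors are needed.
6 colors suffice: A=2, B=2, C=5, D=3, E=5, F=1, G=6, H=4, I=3. No two adjacent vertices share a color.

6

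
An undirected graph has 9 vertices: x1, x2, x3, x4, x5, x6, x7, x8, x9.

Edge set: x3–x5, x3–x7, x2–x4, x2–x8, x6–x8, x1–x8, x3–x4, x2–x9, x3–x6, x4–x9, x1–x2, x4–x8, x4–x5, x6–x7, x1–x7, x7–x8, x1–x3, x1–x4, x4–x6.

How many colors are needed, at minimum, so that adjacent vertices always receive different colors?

x1, x2, x4, x8 form a clique, so at least 4 colors are needed.
One proper 4-coloring: x1=green, x2=yellow, x3=blue, x4=red, x5=green, x6=green, x7=red, x8=blue, x9=blue. Every edge joins two different colors.

4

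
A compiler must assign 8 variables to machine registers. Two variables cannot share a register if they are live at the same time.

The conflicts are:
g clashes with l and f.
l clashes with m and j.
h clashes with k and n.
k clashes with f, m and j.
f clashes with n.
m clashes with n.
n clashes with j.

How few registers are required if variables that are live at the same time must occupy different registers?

3

The cycle f-k-j-l-g-f has odd length 5, so it cannot be 2-colored; at least 3 registers are needed.
Using 3 registers: g=3, l=1, h=2, k=1, f=2, m=2, n=1, j=2. No two conflicting variables share a register.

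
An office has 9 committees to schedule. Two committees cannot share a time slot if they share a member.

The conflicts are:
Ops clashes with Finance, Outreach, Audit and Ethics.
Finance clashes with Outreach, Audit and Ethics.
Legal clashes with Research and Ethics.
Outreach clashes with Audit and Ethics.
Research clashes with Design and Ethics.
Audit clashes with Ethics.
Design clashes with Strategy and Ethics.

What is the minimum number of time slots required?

5

Ops, Finance, Outreach, Audit, Ethics pairwise conflict, so at least 5 time slots are needed.
5 time slots suffice: time slot 1 → {Strategy, Ethics}; time slot 2 → {Legal, Outreach, Design}; time slot 3 → {Ops, Research}; time slot 4 → {Finance}; time slot 5 → {Audit}. No two conflicting committees share a time slot.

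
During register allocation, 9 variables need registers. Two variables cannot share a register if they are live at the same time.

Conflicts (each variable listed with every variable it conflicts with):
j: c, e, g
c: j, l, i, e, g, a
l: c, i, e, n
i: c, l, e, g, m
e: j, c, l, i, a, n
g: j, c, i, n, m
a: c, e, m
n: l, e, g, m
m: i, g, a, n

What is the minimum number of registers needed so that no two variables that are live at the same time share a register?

c, l, i, e all conflict with each other, so at least 4 registers are needed.
Using 4 registers: j=3, c=1, l=4, i=3, e=2, g=2, a=3, n=1, m=4. Each listed conflict is separated.

4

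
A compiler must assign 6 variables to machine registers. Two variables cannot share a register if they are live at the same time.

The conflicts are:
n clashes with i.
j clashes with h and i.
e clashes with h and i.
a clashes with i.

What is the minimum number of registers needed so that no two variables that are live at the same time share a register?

2

e and h conflict, so at least 2 registers are needed.
Using 2 registers: n=2, j=2, e=2, a=2, h=1, i=1. Each listed conflict is separated.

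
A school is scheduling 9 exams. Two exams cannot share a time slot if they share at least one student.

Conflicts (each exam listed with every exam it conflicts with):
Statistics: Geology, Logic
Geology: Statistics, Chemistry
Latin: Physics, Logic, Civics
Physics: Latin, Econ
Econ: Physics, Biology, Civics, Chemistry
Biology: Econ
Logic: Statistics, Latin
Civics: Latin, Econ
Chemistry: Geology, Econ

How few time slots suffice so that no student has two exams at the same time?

The cycle Geology-Statistics-Logic-Latin-Physics-Econ-Chemistry-Geology has odd length 7, so it cannot be 2-colored; at least 3 time slots are needed.
Using 3 time slots: Statistics=1, Geology=3, Latin=1, Physics=2, Econ=1, Biology=2, Logic=2, Civics=2, Chemistry=2. Each listed conflict is separated.

3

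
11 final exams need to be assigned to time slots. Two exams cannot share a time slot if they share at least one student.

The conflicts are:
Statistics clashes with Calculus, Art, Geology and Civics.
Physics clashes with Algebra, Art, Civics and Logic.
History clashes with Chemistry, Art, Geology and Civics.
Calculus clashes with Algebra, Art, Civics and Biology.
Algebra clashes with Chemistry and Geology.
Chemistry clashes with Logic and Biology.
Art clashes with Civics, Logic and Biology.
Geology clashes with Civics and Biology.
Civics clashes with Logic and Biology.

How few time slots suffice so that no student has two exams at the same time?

4

Physics, Art, Civics, Logic pairwise conflict, so at least 4 time slots are needed.
Using 4 time slots: Statistics=4, Physics=4, History=3, Calculus=3, Algebra=1, Chemistry=2, Art=2, Geology=2, Civics=1, Logic=3, Biology=4. Every pair that conflicts lands in different time slots.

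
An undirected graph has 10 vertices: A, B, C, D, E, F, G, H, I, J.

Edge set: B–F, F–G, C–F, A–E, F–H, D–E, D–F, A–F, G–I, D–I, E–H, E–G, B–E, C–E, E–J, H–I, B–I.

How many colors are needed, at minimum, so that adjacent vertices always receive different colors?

E and J are adjacent, so at least 2 colors are needed.
One proper 2-coloring: A=2, B=2, C=2, D=2, E=1, F=1, G=2, H=2, I=1, J=2. No two adjacent vertices share a color.

2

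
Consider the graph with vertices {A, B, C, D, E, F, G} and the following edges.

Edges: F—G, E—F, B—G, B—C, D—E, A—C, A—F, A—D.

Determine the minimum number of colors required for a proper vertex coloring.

3

The cycle B-C-A-F-G-B has odd length 5, so it cannot be 2-colored; at least 3 colors are needed.
One proper 3-coloring: A=1, B=3, C=2, D=2, E=1, F=2, G=1. Each edge has distinct colors on its endpoints.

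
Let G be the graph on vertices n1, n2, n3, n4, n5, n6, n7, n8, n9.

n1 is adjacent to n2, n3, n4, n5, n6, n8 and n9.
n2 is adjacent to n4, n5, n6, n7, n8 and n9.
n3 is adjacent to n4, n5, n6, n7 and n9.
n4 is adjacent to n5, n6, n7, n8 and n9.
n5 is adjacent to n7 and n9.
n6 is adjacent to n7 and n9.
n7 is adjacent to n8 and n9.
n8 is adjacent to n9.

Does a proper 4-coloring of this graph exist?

n2, n4, n5, n7, n9 form a clique, so at least 5 colors are needed.
So 4 colors are not enough.

No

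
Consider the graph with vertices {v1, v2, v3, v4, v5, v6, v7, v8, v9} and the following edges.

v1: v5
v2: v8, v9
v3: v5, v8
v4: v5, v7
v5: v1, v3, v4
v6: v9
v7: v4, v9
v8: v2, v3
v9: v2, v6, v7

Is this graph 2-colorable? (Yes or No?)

No

The cycle v5-v3-v8-v2-v9-v7-v4-v5 has odd length 7, so it cannot be 2-colored; at least 3 colors are needed.
So 2 colors are not enough.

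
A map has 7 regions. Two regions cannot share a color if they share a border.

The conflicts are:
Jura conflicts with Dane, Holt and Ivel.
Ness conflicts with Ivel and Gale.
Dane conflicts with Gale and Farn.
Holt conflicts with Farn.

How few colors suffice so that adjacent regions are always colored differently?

3

The cycle Gale-Dane-Jura-Ivel-Ness-Gale has odd length 5, so it cannot be 2-colored; at least 3 colors are needed.
3 colors suffice: color 1 → {Jura, Gale, Farn}; color 2 → {Ness, Dane, Holt}; color 3 → {Ivel}. Every pair that conflicts lands in different colors.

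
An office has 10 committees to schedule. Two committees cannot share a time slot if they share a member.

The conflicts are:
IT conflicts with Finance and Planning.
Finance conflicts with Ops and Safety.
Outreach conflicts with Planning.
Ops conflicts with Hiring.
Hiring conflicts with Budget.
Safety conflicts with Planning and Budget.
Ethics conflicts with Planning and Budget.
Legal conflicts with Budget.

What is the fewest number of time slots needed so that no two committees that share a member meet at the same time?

The cycle Hiring-Budget-Safety-Finance-Ops-Hiring has odd length 5, so it cannot be 2-colored; at least 3 time slots are needed.
3 time slots suffice: time slot 1 → {Finance, Planning, Budget}; time slot 2 → {IT, Outreach, Ops, Safety, Ethics, Legal}; time slot 3 → {Hiring}. Each listed conflict is separated.

3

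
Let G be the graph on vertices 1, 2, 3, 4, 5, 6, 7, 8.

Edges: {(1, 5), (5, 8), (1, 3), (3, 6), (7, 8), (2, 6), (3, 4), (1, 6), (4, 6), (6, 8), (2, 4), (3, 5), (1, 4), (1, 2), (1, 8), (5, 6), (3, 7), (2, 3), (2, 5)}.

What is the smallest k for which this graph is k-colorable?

5

1, 2, 3, 5, 6 form a clique, so at least 5 colors are needed.
5 colors suffice: 1=b, 2=d, 3=a, 4=e, 5=e, 6=c, 7=b, 8=a. Each edge has distinct colors on its endpoints.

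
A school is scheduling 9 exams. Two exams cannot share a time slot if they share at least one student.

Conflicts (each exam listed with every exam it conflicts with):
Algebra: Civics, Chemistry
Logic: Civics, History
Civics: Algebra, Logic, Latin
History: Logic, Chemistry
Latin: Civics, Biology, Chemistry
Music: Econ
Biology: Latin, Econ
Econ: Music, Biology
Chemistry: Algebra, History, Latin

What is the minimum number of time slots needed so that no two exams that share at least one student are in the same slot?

The cycle History-Chemistry-Latin-Civics-Logic-History has odd length 5, so it cannot be 2-colored; at least 3 time slots are needed.
A valid assignment using 3 time slots: Algebra=2, Logic=2, Civics=1, History=3, Latin=2, Music=2, Biology=3, Econ=1, Chemistry=1. Each listed conflict is separated.

3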